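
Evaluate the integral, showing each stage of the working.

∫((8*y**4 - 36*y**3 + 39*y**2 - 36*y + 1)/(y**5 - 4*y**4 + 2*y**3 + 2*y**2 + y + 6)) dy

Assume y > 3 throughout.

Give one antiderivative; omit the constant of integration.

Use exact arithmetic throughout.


Step 1. Decompose ∫((8*y**4 - 36*y**3 + 39*y**2 - 36*y + 1)/(y**5 - 4*y**4 + 2*y**3 + 2*y**2 + y + 6)) dy by partial fractions, (8*y**4 - 36*y**3 + 39*y**2 - 36*y + 1)/(y**5 - 4*y**4 + 2*y**3 + 2*y**2 + y + 6) = -3/(y**2 + 1) + 5/(y + 1) + 5/(y - 2) - 2/(y - 3): now ∫(-2/(y - 3)) dy + ∫(5/(y - 2)) dy + ∫(5/(y + 1)) dy + ∫(-3/(y**2 + 1)) dy.
Step 2. Evaluate the standard form [assuming y > -1]: now 5*log(y + 1) + ∫(-2/(y - 3)) dy + ∫(5/(y - 2)) dy + ∫(-3/(y**2 + 1)) dy.
Step 3. Evaluate the standard form [assuming y > 2]: now 5*log(y - 2) + 5*log(y + 1) + ∫(-2/(y - 3)) dy + ∫(-3/(y**2 + 1)) dy.
Step 4. Evaluate the standard form [assuming y > 3]: now -2*log(y - 3) + 5*log(y - 2) + 5*log(y + 1) + ∫(-3/(y**2 + 1)) dy.
Step 5. Evaluate the standard form: now -2*log(y - 3) + 5*log(y - 2) + 5*log(y + 1) - 3*atan(y).
Answer: -2*log(y - 3) + 5*log(y - 2) + 5*log(y + 1) - 3*atan(y).


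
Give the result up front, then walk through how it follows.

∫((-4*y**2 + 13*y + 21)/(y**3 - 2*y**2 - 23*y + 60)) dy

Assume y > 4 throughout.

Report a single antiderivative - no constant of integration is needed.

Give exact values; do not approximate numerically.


The answer is log(y - 4) - 3*log(y - 3) - 2*log(y + 5).
Step 1. Decompose ∫((-4*y**2 + 13*y + 21)/(y**3 - 2*y**2 - 23*y + 60)) dy by partial fractions, (-4*y**2 + 13*y + 21)/(y**3 - 2*y**2 - 23*y + 60) = -2/(y + 5) - 3/(y - 3) + 1/(y - 4): now ∫(1/(y - 4)) dy + ∫(-3/(y - 3)) dy + ∫(-2/(y + 5)) dy.
Step 2. Evaluate the standard form [assuming y > 3]: now -3*log(y - 3) + ∫(1/(y - 4)) dy + ∫(-2/(y + 5)) dy.
Step 3. Evaluate the standard form [assuming y > -5]: now -3*log(y - 3) - 2*log(y + 5) + ∫(1/(y - 4)) dy.
Step 4. Evaluate the standard form [assuming y > 4]: now log(y - 4) - 3*log(y - 3) - 2*log(y + 5).
Answer: log(y - 4) - 3*log(y - 3) - 2*log(y + 5).


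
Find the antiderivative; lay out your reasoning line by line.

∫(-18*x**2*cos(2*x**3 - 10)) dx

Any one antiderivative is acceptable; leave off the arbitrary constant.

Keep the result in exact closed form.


Step 1. Substitute u = x**3 - 5, turning ∫(-18*x**2*cos(2*x**3 - 10)) dx into ∫(-6*cos(2*u)) du: now ∫(-6*cos(2*u)) du.
Step 2. Evaluate the standard form: now -3*sin(2*u).
Step 3. Substitute back u = x**3 - 5: now -3*sin(2*x**3 - 10).
Answer: -3*sin(2*x**3 - 10).


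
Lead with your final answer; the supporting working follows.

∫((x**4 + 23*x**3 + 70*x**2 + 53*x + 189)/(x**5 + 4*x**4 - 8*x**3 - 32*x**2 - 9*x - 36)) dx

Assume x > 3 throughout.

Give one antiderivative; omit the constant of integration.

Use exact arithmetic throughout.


The answer is 4*log(x - 3) - 2*log(x + 3) - log(x + 4) - 3*atan(x).
Step 1. Decompose ∫((x**4 + 23*x**3 + 70*x**2 + 53*x + 189)/(x**5 + 4*x**4 - 8*x**3 - 32*x**2 - 9*x - 36)) dx by partial fractions, (x**4 + 23*x**3 + 70*x**2 + 53*x + 189)/(x**5 + 4*x**4 - 8*x**3 - 32*x**2 - 9*x - 36) = -3/(x**2 + 1) - 1/(x + 4) - 2/(x + 3) + 4/(x - 3): now ∫(4/(x - 3)) dx + ∫(-2/(x + 3)) dx + ∫(-1/(x + 4)) dx + ∫(-3/(x**2 + 1)) dx.
Step 2. Evaluate the standard form [assuming x > 3]: now 4*log(x - 3) + ∫(-2/(x + 3)) dx + ∫(-1/(x + 4)) dx + ∫(-3/(x**2 + 1)) dx.
Step 3. Evaluate the standard form [assuming x > -3]: now 4*log(x - 3) - 2*log(x + 3) + ∫(-1/(x + 4)) dx + ∫(-3/(x**2 + 1)) dx.
Step 4. Evaluate the standard form [assuming x > -4]: now 4*log(x - 3) - 2*log(x + 3) - log(x + 4) + ∫(-3/(x**2 + 1)) dx.
Step 5. Evaluate the standard form: now 4*log(x - 3) - 2*log(x + 3) - log(x + 4) - 3*atan(x).
Answer: 4*log(x - 3) - 2*log(x + 3) - log(x + 4) - 3*atan(x).


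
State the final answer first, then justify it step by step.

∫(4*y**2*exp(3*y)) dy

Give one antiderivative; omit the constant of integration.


The answer is 4*y**2*exp(3*y)/3 - 8*y*exp(3*y)/9 + 8*exp(3*y)/27.
Step 1. Integrate ∫(4*y**2*exp(3*y)) dy by parts with u = y**2, dv = (4*exp(3*y)) dy, so v = 4*exp(3*y)/3: now 4*y**2*exp(3*y)/3 + ∫(-8*y*exp(3*y)/3) dy.
Step 2. Integrate ∫(-8*y*exp(3*y)/3) dy by parts with u = y, dv = (-8*exp(3*y)/3) dy, so v = -8*exp(3*y)/9: now 4*y**2*exp(3*y)/3 - 8*y*exp(3*y)/9 + ∫(8*exp(3*y)/9) dy.
Step 3. Evaluate the standard form: now 4*y**2*exp(3*y)/3 - 8*y*exp(3*y)/9 + 8*exp(3*y)/27.
Answer: 4*y**2*exp(3*y)/3 - 8*y*exp(3*y)/9 + 8*exp(3*y)/27.


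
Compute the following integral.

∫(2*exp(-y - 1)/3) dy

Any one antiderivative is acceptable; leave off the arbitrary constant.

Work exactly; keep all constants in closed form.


Answer: -2*exp(-y - 1)/3.


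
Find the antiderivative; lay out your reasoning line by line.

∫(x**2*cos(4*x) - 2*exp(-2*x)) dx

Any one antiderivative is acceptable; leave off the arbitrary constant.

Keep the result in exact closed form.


Step 1. Rewrite: now ∫(x**2*cos(4*x)) dx + ∫(-2*exp(-2*x)) dx.
Step 2. Integrate ∫(x**2*cos(4*x)) dx by parts with u = x**2, dv = (cos(4*x)) dx, so v = sin(4*x)/4: now x**2*sin(4*x)/4 + ∫(-x*sin(4*x)/2) dx + ∫(-2*exp(-2*x)) dx.
Step 3. Integrate ∫(-x*sin(4*x)/2) dx by parts with u = x, dv = (-sin(4*x)/2) dx, so v = cos(4*x)/8: now x**2*sin(4*x)/4 + x*cos(4*x)/8 + ∫(-2*exp(-2*x)) dx + ∫(-cos(4*x)/8) dx.
Step 4. Evaluate the standard form: now x**2*sin(4*x)/4 + x*cos(4*x)/8 - sin(4*x)/32 + ∫(-2*exp(-2*x)) dx.
Step 5. Evaluate the standard form: now x**2*sin(4*x)/4 + x*cos(4*x)/8 - sin(4*x)/32 + exp(-2*x).
Answer: x**2*sin(4*x)/4 + x*cos(4*x)/8 - sin(4*x)/32 + exp(-2*x).


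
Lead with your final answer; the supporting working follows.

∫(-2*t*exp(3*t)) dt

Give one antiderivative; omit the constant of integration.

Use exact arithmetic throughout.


The answer is -2*t*exp(3*t)/3 + 2*exp(3*t)/9.
Step 1. Integrate ∫(-2*t*exp(3*t)) dt by parts with u = t, dv = (-2*exp(3*t)) dt, so v = -2*exp(3*t)/3: now -2*t*exp(3*t)/3 + ∫(2*exp(3*t)/3) dt.
Step 2. Evaluate the standard form: now -2*t*exp(3*t)/3 + 2*exp(3*t)/9.
Answer: -2*t*exp(3*t)/3 + 2*exp(3*t)/9.


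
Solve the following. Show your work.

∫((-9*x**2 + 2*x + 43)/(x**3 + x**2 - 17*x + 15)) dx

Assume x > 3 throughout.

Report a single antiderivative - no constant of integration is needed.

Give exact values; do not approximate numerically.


Step 1. Decompose ∫((-9*x**2 + 2*x + 43)/(x**3 + x**2 - 17*x + 15)) dx by partial fractions, (-9*x**2 + 2*x + 43)/(x**3 + x**2 - 17*x + 15) = -4/(x + 5) - 3/(x - 1) - 2/(x - 3): now ∫(-2/(x - 3)) dx + ∫(-3/(x - 1)) dx + ∫(-4/(x + 5)) dx.
Step 2. Evaluate the standard form [assuming x > -5]: now -4*log(x + 5) + ∫(-2/(x - 3)) dx + ∫(-3/(x - 1)) dx.
Step 3. Evaluate the standard form [assuming x > 1]: now -3*log(x - 1) - 4*log(x + 5) + ∫(-2/(x - 3)) dx.
Step 4. Evaluate the standard form [assuming x > 3]: now -2*log(x - 3) - 3*log(x - 1) - 4*log(x + 5).
Answer: -2*log(x - 3) - 3*log(x - 1) - 4*log(x + 5).


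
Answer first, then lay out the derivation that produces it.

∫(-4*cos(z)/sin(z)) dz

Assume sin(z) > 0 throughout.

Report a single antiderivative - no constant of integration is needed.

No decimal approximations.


The answer is -4*log(sin(z)).
Step 1. Substitute u = sin(z), turning ∫(-4*cos(z)/sin(z)) dz into ∫(-4/u) du: now ∫(-4/u) du.
Step 2. Evaluate the standard form [assuming u > 0]: now -4*log(u).
Step 3. Substitute back u = sin(z): now -4*log(sin(z)).
Answer: -4*log(sin(z)).


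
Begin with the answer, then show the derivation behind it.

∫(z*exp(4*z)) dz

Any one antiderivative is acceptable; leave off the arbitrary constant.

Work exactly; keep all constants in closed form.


The answer is z*exp(4*z)/4 - exp(4*z)/16.
Step 1. Integrate ∫(z*exp(4*z)) dz by parts with u = z, dv = (exp(4*z)) dz, so v = exp(4*z)/4: now z*exp(4*z)/4 + ∫(-exp(4*z)/4) dz.
Step 2. Evaluate the standard form: now z*exp(4*z)/4 - exp(4*z)/16.
Answer: z*exp(4*z)/4 - exp(4*z)/16.


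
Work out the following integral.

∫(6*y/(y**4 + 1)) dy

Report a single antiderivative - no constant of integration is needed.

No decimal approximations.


Answer: 3*atan(y**2).


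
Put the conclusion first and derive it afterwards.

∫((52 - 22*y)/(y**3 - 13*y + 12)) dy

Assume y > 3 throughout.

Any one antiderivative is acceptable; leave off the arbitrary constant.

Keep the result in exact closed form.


The answer is -log(y - 3) - 3*log(y - 1) + 4*log(y + 4).
Step 1. Decompose ∫((52 - 22*y)/(y**3 - 13*y + 12)) dy by partial fractions, (52 - 22*y)/(y**3 - 13*y + 12) = 4/(y + 4) - 3/(y - 1) - 1/(y - 3): now ∫(-1/(y - 3)) dy + ∫(-3/(y - 1)) dy + ∫(4/(y + 4)) dy.
Step 2. Evaluate the standard form [assuming y > 3]: now -log(y - 3) + ∫(-3/(y - 1)) dy + ∫(4/(y + 4)) dy.
Step 3. Evaluate the standard form [assuming y > 1]: now -log(y - 3) - 3*log(y - 1) + ∫(4/(y + 4)) dy.
Step 4. Evaluate the standard form [assuming y > -4]: now -log(y - 3) - 3*log(y - 1) + 4*log(y + 4).
Answer: -log(y - 3) - 3*log(y - 1) + 4*log(y + 4).


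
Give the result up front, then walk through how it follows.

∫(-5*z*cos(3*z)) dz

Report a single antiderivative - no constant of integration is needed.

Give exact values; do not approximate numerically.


The answer is -5*z*sin(3*z)/3 - 5*cos(3*z)/9.
Step 1. Integrate ∫(-5*z*cos(3*z)) dz by parts with u = z, dv = (-5*cos(3*z)) dz, so v = -5*sin(3*z)/3: now -5*z*sin(3*z)/3 + ∫(5*sin(3*z)/3) dz.
Step 2. Evaluate the standard form: now -5*z*sin(3*z)/3 - 5*cos(3*z)/9.
Answer: -5*z*sin(3*z)/3 - 5*cos(3*z)/9.


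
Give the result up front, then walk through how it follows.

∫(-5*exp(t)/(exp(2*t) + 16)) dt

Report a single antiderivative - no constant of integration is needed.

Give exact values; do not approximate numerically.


The answer is -5*atan(exp(t)/4)/4.
Step 1. Substitute u = exp(t), turning ∫(-5*exp(t)/(exp(2*t) + 16)) dt into ∫(-5/(u**2 + 16)) du: now ∫(-5/(u**2 + 16)) du.
Step 2. Evaluate the standard form: now -5*atan(u/4)/4.
Step 3. Substitute back u = exp(t): now -5*atan(exp(t)/4)/4.
Answer: -5*atan(exp(t)/4)/4.


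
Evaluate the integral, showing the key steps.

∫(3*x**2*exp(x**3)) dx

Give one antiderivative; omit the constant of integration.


Step 1. Substitute u = x**3, turning ∫(3*x**2*exp(x**3)) dx into ∫(exp(u)) du: now ∫(exp(u)) du.
Step 2. Evaluate the standard form: now exp(u).
Step 3. Substitute back u = x**3: now exp(x**3).
Answer: exp(x**3).


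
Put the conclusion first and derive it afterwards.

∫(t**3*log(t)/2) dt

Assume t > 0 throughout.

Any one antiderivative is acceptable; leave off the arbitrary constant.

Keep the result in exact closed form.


The answer is t**4*log(t)/8 - t**4/32.
Step 1. Integrate ∫(t**3*log(t)/2) dt by parts with u = log(t), dv = (t**3/2) dt, so v = t**4/8 [assuming t > 0]: now t**4*log(t)/8 + ∫(-t**3/8) dt.
Step 2. Evaluate the standard form: now t**4*log(t)/8 - t**4/32.
Answer: t**4*log(t)/8 - t**4/32.


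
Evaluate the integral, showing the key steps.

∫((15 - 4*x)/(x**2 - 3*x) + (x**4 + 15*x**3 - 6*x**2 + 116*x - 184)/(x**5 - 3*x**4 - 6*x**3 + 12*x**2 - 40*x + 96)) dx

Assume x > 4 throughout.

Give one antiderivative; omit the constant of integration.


Step 1. Rewrite: now ∫((15 - 4*x)/(x**2 - 3*x)) dx + ∫((x**4 + 15*x**3 - 6*x**2 + 116*x - 184)/(x**5 - 3*x**4 - 6*x**3 + 12*x**2 - 40*x + 96)) dx.
Step 2. Decompose ∫((15 - 4*x)/(x**2 - 3*x)) dx by partial fractions, (15 - 4*x)/(x**2 - 3*x) = 1/(x - 3) - 5/x: now ∫(-5/x) dx + ∫((x**4 + 15*x**3 - 6*x**2 + 116*x - 184)/(x**5 - 3*x**4 - 6*x**3 + 12*x**2 - 40*x + 96)) dx + ∫(1/(x - 3)) dx.
Step 3. Evaluate the standard form [assuming x > 0]: now -5*log(x) + ∫((x**4 + 15*x**3 - 6*x**2 + 116*x - 184)/(x**5 - 3*x**4 - 6*x**3 + 12*x**2 - 40*x + 96)) dx + ∫(1/(x - 3)) dx.
Step 4. Evaluate the standard form [assuming x > 3]: now -5*log(x) + log(x - 3) + ∫((x**4 + 15*x**3 - 6*x**2 + 116*x - 184)/(x**5 - 3*x**4 - 6*x**3 + 12*x**2 - 40*x + 96)) dx.
Step 5. Decompose ∫((x**4 + 15*x**3 - 6*x**2 + 116*x - 184)/(x**5 - 3*x**4 - 6*x**3 + 12*x**2 - 40*x + 96)) dx by partial fractions, (x**4 + 15*x**3 - 6*x**2 + 116*x - 184)/(x**5 - 3*x**4 - 6*x**3 + 12*x**2 - 40*x + 96) = -4/(x**2 + 4) - 2/(x + 3) - 2/(x - 2) + 5/(x - 4): now -5*log(x) + log(x - 3) + ∫(5/(x - 4)) dx + ∫(-2/(x - 2)) dx + ∫(-2/(x + 3)) dx + ∫(-4/(x**2 + 4)) dx.
Step 6. Evaluate the standard form [assuming x > -3]: now -5*log(x) + log(x - 3) - 2*log(x + 3) + ∫(5/(x - 4)) dx + ∫(-2/(x - 2)) dx + ∫(-4/(x**2 + 4)) dx.
Step 7. Evaluate the standard form [assuming x > 2]: now -5*log(x) + log(x - 3) - 2*log(x - 2) - 2*log(x + 3) + ∫(5/(x - 4)) dx + ∫(-4/(x**2 + 4)) dx.
Step 8. Evaluate the standard form [assuming x > 4]: now -5*log(x) + 5*log(x - 4) + log(x - 3) - 2*log(x - 2) - 2*log(x + 3) + ∫(-4/(x**2 + 4)) dx.
Step 9. Evaluate the standard form: now -5*log(x) + 5*log(x - 4) + log(x - 3) - 2*log(x - 2) - 2*log(x + 3) - 2*atan(x/2).
Answer: -5*log(x) + 5*log(x - 4) + log(x - 3) - 2*log(x - 2) - 2*log(x + 3) - 2*atan(x/2).


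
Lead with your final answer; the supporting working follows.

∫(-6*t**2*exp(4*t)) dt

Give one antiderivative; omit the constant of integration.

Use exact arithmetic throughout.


The answer is -3*t**2*exp(4*t)/2 + 3*t*exp(4*t)/4 - 3*exp(4*t)/16.
Step 1. Integrate ∫(-6*t**2*exp(4*t)) dt by parts with u = t**2, dv = (-6*exp(4*t)) dt, so v = -3*exp(4*t)/2: now -3*t**2*exp(4*t)/2 + ∫(3*t*exp(4*t)) dt.
Step 2. Integrate ∫(3*t*exp(4*t)) dt by parts with u = t, dv = (3*exp(4*t)) dt, so v = 3*exp(4*t)/4: now -3*t**2*exp(4*t)/2 + 3*t*exp(4*t)/4 + ∫(-3*exp(4*t)/4) dt.
Step 3. Evaluate the standard form: now -3*t**2*exp(4*t)/2 + 3*t*exp(4*t)/4 - 3*exp(4*t)/16.
Answer: -3*t**2*exp(4*t)/2 + 3*t*exp(4*t)/4 - 3*exp(4*t)/16.


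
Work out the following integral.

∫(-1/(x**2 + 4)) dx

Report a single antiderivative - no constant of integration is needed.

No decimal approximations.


Answer: -atan(x/2)/2.


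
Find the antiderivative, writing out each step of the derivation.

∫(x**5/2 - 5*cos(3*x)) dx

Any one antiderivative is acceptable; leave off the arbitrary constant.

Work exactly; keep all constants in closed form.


Step 1. Rewrite: now ∫(x**5/2) dx + ∫(-5*cos(3*x)) dx.
Step 2. Evaluate the standard form: now -5*sin(3*x)/3 + ∫(x**5/2) dx.
Step 3. Evaluate the standard form: now x**6/12 - 5*sin(3*x)/3.
Answer: x**6/12 - 5*sin(3*x)/3.


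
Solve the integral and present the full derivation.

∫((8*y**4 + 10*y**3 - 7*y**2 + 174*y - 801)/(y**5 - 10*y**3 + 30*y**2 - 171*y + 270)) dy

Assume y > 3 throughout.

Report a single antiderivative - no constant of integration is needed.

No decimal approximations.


Step 1. Decompose ∫((8*y**4 + 10*y**3 - 7*y**2 + 174*y - 801)/(y**5 - 10*y**3 + 30*y**2 - 171*y + 270)) dy by partial fractions, (8*y**4 + 10*y**3 - 7*y**2 + 174*y - 801)/(y**5 - 10*y**3 + 30*y**2 - 171*y + 270) = -3/(y**2 + 9) + 1/(y + 5) + 3/(y - 2) + 4/(y - 3): now ∫(4/(y - 3)) dy + ∫(3/(y - 2)) dy + ∫(1/(y + 5)) dy + ∫(-3/(y**2 + 9)) dy.
Step 2. Evaluate the standard form [assuming y > -5]: now log(y + 5) + ∫(4/(y - 3)) dy + ∫(3/(y - 2)) dy + ∫(-3/(y**2 + 9)) dy.
Step 3. Evaluate the standard form [assuming y > 2]: now 3*log(y - 2) + log(y + 5) + ∫(4/(y - 3)) dy + ∫(-3/(y**2 + 9)) dy.
Step 4. Evaluate the standard form [assuming y > 3]: now 4*log(y - 3) + 3*log(y - 2) + log(y + 5) + ∫(-3/(y**2 + 9)) dy.
Step 5. Evaluate the standard form: now 4*log(y - 3) + 3*log(y - 2) + log(y + 5) - atan(y/3).
Answer: 4*log(y - 3) + 3*log(y - 2) + log(y + 5) - atan(y/3).


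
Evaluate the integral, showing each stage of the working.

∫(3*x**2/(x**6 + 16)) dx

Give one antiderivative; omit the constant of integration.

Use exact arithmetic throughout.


Step 1. Substitute u = x**3, turning ∫(3*x**2/(x**6 + 16)) dx into ∫(1/(u**2 + 16)) du: now ∫(1/(u**2 + 16)) du.
Step 2. Evaluate the standard form: now atan(u/4)/4.
Step 3. Substitute back u = x**3: now atan(x**3/4)/4.
Answer: atan(x**3/4)/4.


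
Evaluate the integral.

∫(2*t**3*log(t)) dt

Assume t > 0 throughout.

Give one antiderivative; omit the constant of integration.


Answer: t**4*log(t)/2 - t**4/8.


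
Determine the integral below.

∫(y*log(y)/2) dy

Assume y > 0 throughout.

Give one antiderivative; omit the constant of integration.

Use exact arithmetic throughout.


Answer: y**2*log(y)/4 - y**2/8.


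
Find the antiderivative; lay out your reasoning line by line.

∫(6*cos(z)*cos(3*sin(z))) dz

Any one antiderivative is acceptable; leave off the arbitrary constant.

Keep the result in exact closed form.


Step 1. Substitute u = sin(z), turning ∫(6*cos(z)*cos(3*sin(z))) dz into ∫(6*cos(3*u)) du: now ∫(6*cos(3*u)) du.
Step 2. Evaluate the standard form: now 2*sin(3*u).
Step 3. Substitute back u = sin(z): now 2*sin(3*sin(z)).
Answer: 2*sin(3*sin(z)).


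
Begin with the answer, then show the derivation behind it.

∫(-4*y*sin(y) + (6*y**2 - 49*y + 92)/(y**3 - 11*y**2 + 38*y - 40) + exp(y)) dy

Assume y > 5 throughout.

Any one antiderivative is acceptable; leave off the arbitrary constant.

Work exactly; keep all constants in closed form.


The answer is 4*y*cos(y) + exp(y) - log(y - 5) + 4*log(y - 4) + 3*log(y - 2) - 4*sin(y).
Step 1. Rewrite: now ∫(-4*y*sin(y)) dy + ∫((6*y**2 - 49*y + 92)/(y**3 - 11*y**2 + 38*y - 40)) dy + ∫(exp(y)) dy.
Step 2. Decompose ∫((6*y**2 - 49*y + 92)/(y**3 - 11*y**2 + 38*y - 40)) dy by partial fractions, (6*y**2 - 49*y + 92)/(y**3 - 11*y**2 + 38*y - 40) = 3/(y - 2) + 4/(y - 4) - 1/(y - 5): now ∫(-4*y*sin(y)) dy + ∫(-1/(y - 5)) dy + ∫(4/(y - 4)) dy + ∫(3/(y - 2)) dy + ∫(exp(y)) dy.
Step 3. Evaluate the standard form [assuming y > 5]: now -log(y - 5) + ∫(-4*y*sin(y)) dy + ∫(4/(y - 4)) dy + ∫(3/(y - 2)) dy + ∫(exp(y)) dy.
Step 4. Evaluate the standard form [assuming y > 2]: now -log(y - 5) + 3*log(y - 2) + ∫(-4*y*sin(y)) dy + ∫(4/(y - 4)) dy + ∫(exp(y)) dy.
Step 5. Evaluate the standard form [assuming y > 4]: now -log(y - 5) + 4*log(y - 4) + 3*log(y - 2) + ∫(-4*y*sin(y)) dy + ∫(exp(y)) dy.
Step 6. Evaluate the standard form: now exp(y) - log(y - 5) + 4*log(y - 4) + 3*log(y - 2) + ∫(-4*y*sin(y)) dy.
Step 7. Integrate ∫(-4*y*sin(y)) dy by parts with u = y, dv = (-4*sin(y)) dy, so v = 4*cos(y): now 4*y*cos(y) + exp(y) - log(y - 5) + 4*log(y - 4) + 3*log(y - 2) + ∫(-4*cos(y)) dy.
Step 8. Evaluate the standard form: now 4*y*cos(y) + exp(y) - log(y - 5) + 4*log(y - 4) + 3*log(y - 2) - 4*sin(y).
Answer: 4*y*cos(y) + exp(y) - log(y - 5) + 4*log(y - 4) + 3*log(y - 2) - 4*sin(y).


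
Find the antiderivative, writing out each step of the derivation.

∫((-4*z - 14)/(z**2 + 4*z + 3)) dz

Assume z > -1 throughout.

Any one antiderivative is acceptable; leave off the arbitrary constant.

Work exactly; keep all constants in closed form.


Step 1. Decompose ∫((-4*z - 14)/(z**2 + 4*z + 3)) dz by partial fractions, (-4*z - 14)/(z**2 + 4*z + 3) = 1/(z + 3) - 5/(z + 1): now ∫(-5/(z + 1)) dz + ∫(1/(z + 3)) dz.
Step 2. Evaluate the standard form [assuming z > -3]: now log(z + 3) + ∫(-5/(z + 1)) dz.
Step 3. Evaluate the standard form [assuming z > -1]: now -5*log(z + 1) + log(z + 3).
Answer: -5*log(z + 1) + log(z + 3).


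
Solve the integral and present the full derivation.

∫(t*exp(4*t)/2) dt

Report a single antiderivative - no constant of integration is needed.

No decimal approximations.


Step 1. Integrate ∫(t*exp(4*t)/2) dt by parts with u = t, dv = (exp(4*t)/2) dt, so v = exp(4*t)/8: now t*exp(4*t)/8 + ∫(-exp(4*t)/8) dt.
Step 2. Evaluate the standard form: now t*exp(4*t)/8 - exp(4*t)/32.
Answer: t*exp(4*t)/8 - exp(4*t)/32.


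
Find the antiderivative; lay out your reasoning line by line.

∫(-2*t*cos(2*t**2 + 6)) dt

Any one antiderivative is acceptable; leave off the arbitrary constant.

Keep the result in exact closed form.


Step 1. Substitute u = t**2 + 3, turning ∫(-2*t*cos(2*t**2 + 6)) dt into ∫(-cos(2*u)) du: now ∫(-cos(2*u)) du.
Step 2. Evaluate the standard form: now -sin(2*u)/2.
Step 3. Substitute back u = t**2 + 3: now -sin(2*t**2 + 6)/2.
Answer: -sin(2*t**2 + 6)/2.


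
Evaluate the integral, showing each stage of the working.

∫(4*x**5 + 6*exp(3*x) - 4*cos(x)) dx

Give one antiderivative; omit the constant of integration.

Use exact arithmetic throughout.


Step 1. Rewrite: now ∫(4*x**5) dx + ∫(6*exp(3*x)) dx + ∫(-4*cos(x)) dx.
Step 2. Evaluate the standard form: now -4*sin(x) + ∫(4*x**5) dx + ∫(6*exp(3*x)) dx.
Step 3. Evaluate the standard form: now 2*x**6/3 - 4*sin(x) + ∫(6*exp(3*x)) dx.
Step 4. Evaluate the standard form: now 2*x**6/3 + 2*exp(3*x) - 4*sin(x).
Answer: 2*x**6/3 + 2*exp(3*x) - 4*sin(x).


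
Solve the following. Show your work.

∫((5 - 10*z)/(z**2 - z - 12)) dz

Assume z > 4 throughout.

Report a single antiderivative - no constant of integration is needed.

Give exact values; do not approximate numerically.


Step 1. Decompose ∫((5 - 10*z)/(z**2 - z - 12)) dz by partial fractions, (5 - 10*z)/(z**2 - z - 12) = -5/(z + 3) - 5/(z - 4): now ∫(-5/(z - 4)) dz + ∫(-5/(z + 3)) dz.
Step 2. Evaluate the standard form [assuming z > -3]: now -5*log(z + 3) + ∫(-5/(z - 4)) dz.
Step 3. Evaluate the standard form [assuming z > 4]: now -5*log(z - 4) - 5*log(z + 3).
Answer: -5*log(z - 4) - 5*log(z + 3).


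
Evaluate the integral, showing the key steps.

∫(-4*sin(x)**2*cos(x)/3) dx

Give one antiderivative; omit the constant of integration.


Step 1. Substitute u = sin(x), turning ∫(-4*sin(x)**2*cos(x)/3) dx into ∫(-4*u**2/3) du: now ∫(-4*u**2/3) du.
Step 2. Evaluate the standard form: now -4*u**3/9.
Step 3. Substitute back u = sin(x): now -4*sin(x)**3/9.
Answer: -4*sin(x)**3/9.


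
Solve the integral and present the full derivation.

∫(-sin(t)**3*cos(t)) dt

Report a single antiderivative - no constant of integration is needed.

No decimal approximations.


Step 1. Substitute u = sin(t), turning ∫(-sin(t)**3*cos(t)) dt into ∫(-u**3) du: now ∫(-u**3) du.
Step 2. Evaluate the standard form: now -u**4/4.
Step 3. Substitute back u = sin(t): now -sin(t)**4/4.
Answer: -sin(t)**4/4.


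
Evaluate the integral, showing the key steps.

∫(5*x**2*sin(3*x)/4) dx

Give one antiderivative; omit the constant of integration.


Step 1. Integrate ∫(5*x**2*sin(3*x)/4) dx by parts with u = x**2, dv = (5*sin(3*x)/4) dx, so v = -5*cos(3*x)/12: now -5*x**2*cos(3*x)/12 + ∫(5*x*cos(3*x)/6) dx.
Step 2. Integrate ∫(5*x*cos(3*x)/6) dx by parts with u = x, dv = (5*cos(3*x)/6) dx, so v = 5*sin(3*x)/18: now -5*x**2*cos(3*x)/12 + 5*x*sin(3*x)/18 + ∫(-5*sin(3*x)/18) dx.
Step 3. Evaluate the standard form: now -5*x**2*cos(3*x)/12 + 5*x*sin(3*x)/18 + 5*cos(3*x)/54.
Answer: -5*x**2*cos(3*x)/12 + 5*x*sin(3*x)/18 + 5*cos(3*x)/54.


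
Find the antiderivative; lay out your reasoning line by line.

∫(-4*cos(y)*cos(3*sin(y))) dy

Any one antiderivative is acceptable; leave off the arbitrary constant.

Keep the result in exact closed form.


Step 1. Substitute u = sin(y), turning ∫(-4*cos(y)*cos(3*sin(y))) dy into ∫(-4*cos(3*u)) du: now ∫(-4*cos(3*u)) du.
Step 2. Evaluate the standard form: now -4*sin(3*u)/3.
Step 3. Substitute back u = sin(y): now -4*sin(3*sin(y))/3.
Answer: -4*sin(3*sin(y))/3.


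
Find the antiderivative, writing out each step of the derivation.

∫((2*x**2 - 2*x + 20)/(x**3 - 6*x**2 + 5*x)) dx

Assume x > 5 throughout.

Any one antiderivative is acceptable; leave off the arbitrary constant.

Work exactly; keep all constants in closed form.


Step 1. Decompose ∫((2*x**2 - 2*x + 20)/(x**3 - 6*x**2 + 5*x)) dx by partial fractions, (2*x**2 - 2*x + 20)/(x**3 - 6*x**2 + 5*x) = -5/(x - 1) + 3/(x - 5) + 4/x: now ∫(4/x) dx + ∫(3/(x - 5)) dx + ∫(-5/(x - 1)) dx.
Step 2. Evaluate the standard form [assuming x > 1]: now -5*log(x - 1) + ∫(4/x) dx + ∫(3/(x - 5)) dx.
Step 3. Evaluate the standard form [assuming x > 5]: now 3*log(x - 5) - 5*log(x - 1) + ∫(4/x) dx.
Step 4. Evaluate the standard form [assuming x > 0]: now 4*log(x) + 3*log(x - 5) - 5*log(x - 1).
Answer: 4*log(x) + 3*log(x - 5) - 5*log(x - 1).


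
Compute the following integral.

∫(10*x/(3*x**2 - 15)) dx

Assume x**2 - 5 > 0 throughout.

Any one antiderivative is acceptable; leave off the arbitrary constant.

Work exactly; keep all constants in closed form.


Answer: 5*log(x**2 - 5)/3.


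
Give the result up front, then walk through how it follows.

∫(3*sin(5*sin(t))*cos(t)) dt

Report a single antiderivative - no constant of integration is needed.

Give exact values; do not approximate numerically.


The answer is -3*cos(5*sin(t))/5.
Step 1. Substitute u = sin(t), turning ∫(3*sin(5*sin(t))*cos(t)) dt into ∫(3*sin(5*u)) du: now ∫(3*sin(5*u)) du.
Step 2. Evaluate the standard form: now -3*cos(5*u)/5.
Step 3. Substitute back u = sin(t): now -3*cos(5*sin(t))/5.
Answer: -3*cos(5*sin(t))/5.


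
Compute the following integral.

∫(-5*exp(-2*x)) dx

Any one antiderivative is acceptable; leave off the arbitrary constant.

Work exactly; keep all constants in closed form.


Answer: 5*exp(-2*x)/2.


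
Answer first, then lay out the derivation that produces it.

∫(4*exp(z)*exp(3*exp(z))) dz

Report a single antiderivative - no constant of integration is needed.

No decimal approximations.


The answer is 4*exp(3*exp(z))/3.
Step 1. Substitute u = exp(z), turning ∫(4*exp(z)*exp(3*exp(z))) dz into ∫(4*exp(3*u)) du: now ∫(4*exp(3*u)) du.
Step 2. Evaluate the standard form: now 4*exp(3*u)/3.
Step 3. Substitute back u = exp(z): now 4*exp(3*exp(z))/3.
Answer: 4*exp(3*exp(z))/3.


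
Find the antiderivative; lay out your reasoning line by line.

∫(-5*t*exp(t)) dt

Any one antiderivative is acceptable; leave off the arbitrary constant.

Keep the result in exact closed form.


Step 1. Integrate ∫(-5*t*exp(t)) dt by parts with u = t, dv = (-5*exp(t)) dt, so v = -5*exp(t): now -5*t*exp(t) + ∫(5*exp(t)) dt.
Step 2. Evaluate the standard form: now -5*t*exp(t) + 5*exp(t).
Answer: -5*t*exp(t) + 5*exp(t).


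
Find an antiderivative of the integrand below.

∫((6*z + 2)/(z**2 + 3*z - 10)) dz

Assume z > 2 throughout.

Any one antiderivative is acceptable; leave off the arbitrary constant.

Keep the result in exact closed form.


Answer: 2*log(z - 2) + 4*log(z + 5).


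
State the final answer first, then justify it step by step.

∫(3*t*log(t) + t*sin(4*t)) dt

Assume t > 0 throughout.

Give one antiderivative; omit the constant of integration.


The answer is 3*t**2*log(t)/2 - 3*t**2/4 - t*cos(4*t)/4 + sin(4*t)/16.
Step 1. Rewrite: now ∫(3*t*log(t)) dt + ∫(t*sin(4*t)) dt.
Step 2. Integrate ∫(t*sin(4*t)) dt by parts with u = t, dv = (sin(4*t)) dt, so v = -cos(4*t)/4: now -t*cos(4*t)/4 + ∫(3*t*log(t)) dt + ∫(cos(4*t)/4) dt.
Step 3. Evaluate the standard form: now -t*cos(4*t)/4 + sin(4*t)/16 + ∫(3*t*log(t)) dt.
Step 4. Integrate ∫(3*t*log(t)) dt by parts with u = log(t), dv = (3*t) dt, so v = 3*t**2/2 [assuming t > 0]: now 3*t**2*log(t)/2 - t*cos(4*t)/4 + sin(4*t)/16 + ∫(-3*t/2) dt.
Step 5. Evaluate the standard form: now 3*t**2*log(t)/2 - 3*t**2/4 - t*cos(4*t)/4 + sin(4*t)/16.
Answer: 3*t**2*log(t)/2 - 3*t**2/4 - t*cos(4*t)/4 + sin(4*t)/16.


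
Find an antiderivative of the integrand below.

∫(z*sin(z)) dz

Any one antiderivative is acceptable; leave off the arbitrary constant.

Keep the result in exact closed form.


Answer: -z*cos(z) + sin(z).


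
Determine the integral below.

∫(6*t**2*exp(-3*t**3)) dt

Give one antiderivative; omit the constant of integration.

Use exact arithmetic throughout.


Answer: -2*exp(-3*t**3)/3.


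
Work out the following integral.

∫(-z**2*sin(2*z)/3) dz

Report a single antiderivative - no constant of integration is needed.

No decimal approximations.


Answer: z**2*cos(2*z)/6 - z*sin(2*z)/6 - cos(2*z)/12.


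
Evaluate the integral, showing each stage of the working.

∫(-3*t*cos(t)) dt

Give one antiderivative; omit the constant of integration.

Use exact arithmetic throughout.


Step 1. Integrate ∫(-3*t*cos(t)) dt by parts with u = t, dv = (-3*cos(t)) dt, so v = -3*sin(t): now -3*t*sin(t) + ∫(3*sin(t)) dt.
Step 2. Evaluate the standard form: now -3*t*sin(t) - 3*cos(t).
Answer: -3*t*sin(t) - 3*cos(t).


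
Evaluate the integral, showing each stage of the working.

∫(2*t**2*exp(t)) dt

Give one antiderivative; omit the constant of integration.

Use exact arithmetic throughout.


Step 1. Integrate ∫(2*t**2*exp(t)) dt by parts with u = t**2, dv = (2*exp(t)) dt, so v = 2*exp(t): now 2*t**2*exp(t) + ∫(-4*t*exp(t)) dt.
Step 2. Integrate ∫(-4*t*exp(t)) dt by parts with u = t, dv = (-4*exp(t)) dt, so v = -4*exp(t): now 2*t**2*exp(t) - 4*t*exp(t) + ∫(4*exp(t)) dt.
Step 3. Evaluate the standard form: now 2*t**2*exp(t) - 4*t*exp(t) + 4*exp(t).
Answer: 2*t**2*exp(t) - 4*t*exp(t) + 4*exp(t).


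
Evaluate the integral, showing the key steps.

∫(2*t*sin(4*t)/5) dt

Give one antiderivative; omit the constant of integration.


Step 1. Integrate ∫(2*t*sin(4*t)/5) dt by parts with u = t, dv = (2*sin(4*t)/5) dt, so v = -cos(4*t)/10: now -t*cos(4*t)/10 + ∫(cos(4*t)/10) dt.
Step 2. Evaluate the standard form: now -t*cos(4*t)/10 + sin(4*t)/40.
Answer: -t*cos(4*t)/10 + sin(4*t)/40.


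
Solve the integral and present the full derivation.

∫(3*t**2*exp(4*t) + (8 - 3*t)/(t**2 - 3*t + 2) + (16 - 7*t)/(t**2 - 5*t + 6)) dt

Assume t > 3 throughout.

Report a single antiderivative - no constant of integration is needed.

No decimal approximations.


Step 1. Rewrite: now ∫(3*t**2*exp(4*t)) dt + ∫((8 - 3*t)/(t**2 - 3*t + 2)) dt + ∫((16 - 7*t)/(t**2 - 5*t + 6)) dt.
Step 2. Decompose ∫((8 - 3*t)/(t**2 - 3*t + 2)) dt by partial fractions, (8 - 3*t)/(t**2 - 3*t + 2) = -5/(t - 1) + 2/(t - 2): now ∫(3*t**2*exp(4*t)) dt + ∫((16 - 7*t)/(t**2 - 5*t + 6)) dt + ∫(2/(t - 2)) dt + ∫(-5/(t - 1)) dt.
Step 3. Evaluate the standard form [assuming t > 2]: now 2*log(t - 2) + ∫(3*t**2*exp(4*t)) dt + ∫((16 - 7*t)/(t**2 - 5*t + 6)) dt + ∫(-5/(t - 1)) dt.
Step 4. Evaluate the standard form [assuming t > 1]: now 2*log(t - 2) - 5*log(t - 1) + ∫(3*t**2*exp(4*t)) dt + ∫((16 - 7*t)/(t**2 - 5*t + 6)) dt.
Step 5. Decompose ∫((16 - 7*t)/(t**2 - 5*t + 6)) dt by partial fractions, (16 - 7*t)/(t**2 - 5*t + 6) = -2/(t - 2) - 5/(t - 3): now 2*log(t - 2) - 5*log(t - 1) + ∫(3*t**2*exp(4*t)) dt + ∫(-5/(t - 3)) dt + ∫(-2/(t - 2)) dt.
Step 6. Evaluate the standard form [assuming t > 2]: now -5*log(t - 1) + ∫(3*t**2*exp(4*t)) dt + ∫(-5/(t - 3)) dt.
Step 7. Evaluate the standard form [assuming t > 3]: now -5*log(t - 3) - 5*log(t - 1) + ∫(3*t**2*exp(4*t)) dt.
Step 8. Integrate ∫(3*t**2*exp(4*t)) dt by parts with u = t**2, dv = (3*exp(4*t)) dt, so v = 3*exp(4*t)/4: now 3*t**2*exp(4*t)/4 - 5*log(t - 3) - 5*log(t - 1) + ∫(-3*t*exp(4*t)/2) dt.
Step 9. Integrate ∫(-3*t*exp(4*t)/2) dt by parts with u = t, dv = (-3*exp(4*t)/2) dt, so v = -3*exp(4*t)/8: now 3*t**2*exp(4*t)/4 - 3*t*exp(4*t)/8 - 5*log(t - 3) - 5*log(t - 1) + ∫(3*exp(4*t)/8) dt.
Step 10. Evaluate the standard form: now 3*t**2*exp(4*t)/4 - 3*t*exp(4*t)/8 + 3*exp(4*t)/32 - 5*log(t - 3) - 5*log(t - 1).
Answer: 3*t**2*exp(4*t)/4 - 3*t*exp(4*t)/8 + 3*exp(4*t)/32 - 5*log(t - 3) - 5*log(t - 1).


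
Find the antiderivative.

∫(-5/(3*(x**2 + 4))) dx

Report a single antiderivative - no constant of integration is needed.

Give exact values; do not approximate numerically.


Answer: -5*atan(x/2)/6.


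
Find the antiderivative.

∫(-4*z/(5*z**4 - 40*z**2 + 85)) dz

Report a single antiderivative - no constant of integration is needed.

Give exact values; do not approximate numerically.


Answer: -2*atan(z**2 - 4)/5.


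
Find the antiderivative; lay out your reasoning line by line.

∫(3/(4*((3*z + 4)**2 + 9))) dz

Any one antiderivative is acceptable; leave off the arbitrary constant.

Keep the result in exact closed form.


Step 1. Substitute u = 3*z + 4, turning ∫(3/(4*((3*z + 4)**2 + 9))) dz into ∫(1/(4*(u**2 + 9))) du: now ∫(1/(4*(u**2 + 9))) du.
Step 2. Evaluate the standard form: now atan(u/3)/12.
Step 3. Substitute back u = 3*z + 4: now atan(z + 4/3)/12.
Answer: atan(z + 4/3)/12.


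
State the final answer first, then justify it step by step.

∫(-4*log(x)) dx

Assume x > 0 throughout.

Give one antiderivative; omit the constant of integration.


The answer is -4*x*log(x) + 4*x.
Step 1. Integrate ∫(-4*log(x)) dx by parts with u = log(x), dv = (-4) dx, so v = -4*x [assuming x > 0]: now -4*x*log(x) + ∫(4) dx.
Step 2. Evaluate the standard form: now -4*x*log(x) + 4*x.
Answer: -4*x*log(x) + 4*x.


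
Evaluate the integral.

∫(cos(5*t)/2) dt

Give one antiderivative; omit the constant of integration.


Answer: sin(5*t)/10.


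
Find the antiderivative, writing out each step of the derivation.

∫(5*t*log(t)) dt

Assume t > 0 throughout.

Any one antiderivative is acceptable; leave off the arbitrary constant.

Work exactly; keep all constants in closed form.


Step 1. Integrate ∫(5*t*log(t)) dt by parts with u = log(t), dv = (5*t) dt, so v = 5*t**2/2 [assuming t > 0]: now 5*t**2*log(t)/2 + ∫(-5*t/2) dt.
Step 2. Evaluate the standard form: now 5*t**2*log(t)/2 - 5*t**2/4.
Answer: 5*t**2*log(t)/2 - 5*t**2/4.


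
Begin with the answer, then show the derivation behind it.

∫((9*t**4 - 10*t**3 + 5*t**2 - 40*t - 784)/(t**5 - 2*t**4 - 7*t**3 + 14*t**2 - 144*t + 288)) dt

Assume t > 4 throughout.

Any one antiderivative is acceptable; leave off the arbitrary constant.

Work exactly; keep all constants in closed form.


The answer is 2*log(t - 4) + 5*log(t - 2) + 2*log(t + 4) - 2*atan(t/3)/3.
Step 1. Decompose ∫((9*t**4 - 10*t**3 + 5*t**2 - 40*t - 784)/(t**5 - 2*t**4 - 7*t**3 + 14*t**2 - 144*t + 288)) dt by partial fractions, (9*t**4 - 10*t**3 + 5*t**2 - 40*t - 784)/(t**5 - 2*t**4 - 7*t**3 + 14*t**2 - 144*t + 288) = -2/(t**2 + 9) + 2/(t + 4) + 5/(t - 2) + 2/(t - 4): now ∫(2/(t - 4)) dt + ∫(5/(t - 2)) dt + ∫(2/(t + 4)) dt + ∫(-2/(t**2 + 9)) dt.
Step 2. Evaluate the standard form [assuming t > 2]: now 5*log(t - 2) + ∫(2/(t - 4)) dt + ∫(2/(t + 4)) dt + ∫(-2/(t**2 + 9)) dt.
Step 3. Evaluate the standard form [assuming t > 4]: now 2*log(t - 4) + 5*log(t - 2) + ∫(2/(t + 4)) dt + ∫(-2/(t**2 + 9)) dt.
Step 4. Evaluate the standard form [assuming t > -4]: now 2*log(t - 4) + 5*log(t - 2) + 2*log(t + 4) + ∫(-2/(t**2 + 9)) dt.
Step 5. Evaluate the standard form: now 2*log(t - 4) + 5*log(t - 2) + 2*log(t + 4) - 2*atan(t/3)/3.
Answer: 2*log(t - 4) + 5*log(t - 2) + 2*log(t + 4) - 2*atan(t/3)/3.


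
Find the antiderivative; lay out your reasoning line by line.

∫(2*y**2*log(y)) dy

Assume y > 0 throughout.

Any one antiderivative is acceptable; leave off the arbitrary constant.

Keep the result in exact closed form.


Step 1. Integrate ∫(2*y**2*log(y)) dy by parts with u = log(y), dv = (2*y**2) dy, so v = 2*y**3/3 [assuming y > 0]: now 2*y**3*log(y)/3 + ∫(-2*y**2/3) dy.
Step 2. Evaluate the standard form: now 2*y**3*log(y)/3 - 2*y**3/9.
Answer: 2*y**3*log(y)/3 - 2*y**3/9.


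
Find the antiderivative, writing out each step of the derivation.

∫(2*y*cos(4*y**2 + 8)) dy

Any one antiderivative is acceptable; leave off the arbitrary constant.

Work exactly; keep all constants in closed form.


Step 1. Substitute u = y**2 + 2, turning ∫(2*y*cos(4*y**2 + 8)) dy into ∫(cos(4*u)) du: now ∫(cos(4*u)) du.
Step 2. Evaluate the standard form: now sin(4*u)/4.
Step 3. Substitute back u = y**2 + 2: now sin(4*y**2 + 8)/4.
Answer: sin(4*y**2 + 8)/4.


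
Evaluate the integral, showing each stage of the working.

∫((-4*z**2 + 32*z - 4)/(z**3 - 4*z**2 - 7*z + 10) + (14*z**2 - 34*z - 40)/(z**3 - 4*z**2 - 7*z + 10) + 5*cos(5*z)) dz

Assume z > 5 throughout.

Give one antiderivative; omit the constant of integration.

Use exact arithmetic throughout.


Step 1. Rewrite: now ∫((-4*z**2 + 32*z - 4)/(z**3 - 4*z**2 - 7*z + 10)) dz + ∫((14*z**2 - 34*z - 40)/(z**3 - 4*z**2 - 7*z + 10)) dz + ∫(5*cos(5*z)) dz.
Step 2. Decompose ∫((14*z**2 - 34*z - 40)/(z**3 - 4*z**2 - 7*z + 10)) dz by partial fractions, (14*z**2 - 34*z - 40)/(z**3 - 4*z**2 - 7*z + 10) = 4/(z + 2) + 5/(z - 1) + 5/(z - 5): now ∫((-4*z**2 + 32*z - 4)/(z**3 - 4*z**2 - 7*z + 10)) dz + ∫(5/(z - 5)) dz + ∫(5/(z - 1)) dz + ∫(4/(z + 2)) dz + ∫(5*cos(5*z)) dz.
Step 3. Evaluate the standard form [assuming z > 1]: now 5*log(z - 1) + ∫((-4*z**2 + 32*z - 4)/(z**3 - 4*z**2 - 7*z + 10)) dz + ∫(5/(z - 5)) dz + ∫(4/(z + 2)) dz + ∫(5*cos(5*z)) dz.
Step 4. Evaluate the standard form [assuming z > 5]: now 5*log(z - 5) + 5*log(z - 1) + ∫((-4*z**2 + 32*z - 4)/(z**3 - 4*z**2 - 7*z + 10)) dz + ∫(4/(z + 2)) dz + ∫(5*cos(5*z)) dz.
Step 5. Evaluate the standard form [assuming z > -2]: now 5*log(z - 5) + 5*log(z - 1) + 4*log(z + 2) + ∫((-4*z**2 + 32*z - 4)/(z**3 - 4*z**2 - 7*z + 10)) dz + ∫(5*cos(5*z)) dz.
Step 6. Decompose ∫((-4*z**2 + 32*z - 4)/(z**3 - 4*z**2 - 7*z + 10)) dz by partial fractions, (-4*z**2 + 32*z - 4)/(z**3 - 4*z**2 - 7*z + 10) = -4/(z + 2) - 2/(z - 1) + 2/(z - 5): now 5*log(z - 5) + 5*log(z - 1) + 4*log(z + 2) + ∫(2/(z - 5)) dz + ∫(-2/(z - 1)) dz + ∫(-4/(z + 2)) dz + ∫(5*cos(5*z)) dz.
Step 7. Evaluate the standard form [assuming z > 1]: now 5*log(z - 5) + 3*log(z - 1) + 4*log(z + 2) + ∫(2/(z - 5)) dz + ∫(-4/(z + 2)) dz + ∫(5*cos(5*z)) dz.
Step 8. Evaluate the standard form [assuming z > -2]: now 5*log(z - 5) + 3*log(z - 1) + ∫(2/(z - 5)) dz + ∫(5*cos(5*z)) dz.
Step 9. Evaluate the standard form [assuming z > 5]: now 7*log(z - 5) + 3*log(z - 1) + ∫(5*cos(5*z)) dz.
Step 10. Evaluate the standard form: now 7*log(z - 5) + 3*log(z - 1) + sin(5*z).
Answer: 7*log(z - 5) + 3*log(z - 1) + sin(5*z).


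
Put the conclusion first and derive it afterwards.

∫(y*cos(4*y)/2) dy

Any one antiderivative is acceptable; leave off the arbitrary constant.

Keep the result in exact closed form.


The answer is y*sin(4*y)/8 + cos(4*y)/32.
Step 1. Integrate ∫(y*cos(4*y)/2) dy by parts with u = y, dv = (cos(4*y)/2) dy, so v = sin(4*y)/8: now y*sin(4*y)/8 + ∫(-sin(4*y)/8) dy.
Step 2. Evaluate the standard form: now y*sin(4*y)/8 + cos(4*y)/32.
Answer: y*sin(4*y)/8 + cos(4*y)/32.


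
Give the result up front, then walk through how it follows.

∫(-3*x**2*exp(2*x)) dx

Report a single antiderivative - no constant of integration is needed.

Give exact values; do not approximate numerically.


The answer is -3*x**2*exp(2*x)/2 + 3*x*exp(2*x)/2 - 3*exp(2*x)/4.
Step 1. Integrate ∫(-3*x**2*exp(2*x)) dx by parts with u = x**2, dv = (-3*exp(2*x)) dx, so v = -3*exp(2*x)/2: now -3*x**2*exp(2*x)/2 + ∫(3*x*exp(2*x)) dx.
Step 2. Integrate ∫(3*x*exp(2*x)) dx by parts with u = x, dv = (3*exp(2*x)) dx, so v = 3*exp(2*x)/2: now -3*x**2*exp(2*x)/2 + 3*x*exp(2*x)/2 + ∫(-3*exp(2*x)/2) dx.
Step 3. Evaluate the standard form: now -3*x**2*exp(2*x)/2 + 3*x*exp(2*x)/2 - 3*exp(2*x)/4.
Answer: -3*x**2*exp(2*x)/2 + 3*x*exp(2*x)/2 - 3*exp(2*x)/4.


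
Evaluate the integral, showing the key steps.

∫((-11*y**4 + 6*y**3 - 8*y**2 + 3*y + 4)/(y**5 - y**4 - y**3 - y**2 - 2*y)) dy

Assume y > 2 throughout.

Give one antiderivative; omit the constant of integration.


Step 1. Decompose ∫((-11*y**4 + 6*y**3 - 8*y**2 + 3*y + 4)/(y**5 - y**4 - y**3 - y**2 - 2*y)) dy by partial fractions, (-11*y**4 + 6*y**3 - 8*y**2 + 3*y + 4)/(y**5 - y**4 - y**3 - y**2 - 2*y) = 1/(y**2 + 1) - 4/(y + 1) - 5/(y - 2) - 2/y: now ∫(-2/y) dy + ∫(-5/(y - 2)) dy + ∫(-4/(y + 1)) dy + ∫(1/(y**2 + 1)) dy.
Step 2. Evaluate the standard form [assuming y > -1]: now -4*log(y + 1) + ∫(-2/y) dy + ∫(-5/(y - 2)) dy + ∫(1/(y**2 + 1)) dy.
Step 3. Evaluate the standard form [assuming y > 0]: now -2*log(y) - 4*log(y + 1) + ∫(-5/(y - 2)) dy + ∫(1/(y**2 + 1)) dy.
Step 4. Evaluate the standard form [assuming y > 2]: now -2*log(y) - 5*log(y - 2) - 4*log(y + 1) + ∫(1/(y**2 + 1)) dy.
Step 5. Evaluate the standard form: now -2*log(y) - 5*log(y - 2) - 4*log(y + 1) + atan(y).
Answer: -2*log(y) - 5*log(y - 2) - 4*log(y + 1) + atan(y).


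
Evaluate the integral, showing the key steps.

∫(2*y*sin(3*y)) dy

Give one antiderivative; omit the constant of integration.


Step 1. Integrate ∫(2*y*sin(3*y)) dy by parts with u = y, dv = (2*sin(3*y)) dy, so v = -2*cos(3*y)/3: now -2*y*cos(3*y)/3 + ∫(2*cos(3*y)/3) dy.
Step 2. Evaluate the standard form: now -2*y*cos(3*y)/3 + 2*sin(3*y)/9.
Answer: -2*y*cos(3*y)/3 + 2*sin(3*y)/9.
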